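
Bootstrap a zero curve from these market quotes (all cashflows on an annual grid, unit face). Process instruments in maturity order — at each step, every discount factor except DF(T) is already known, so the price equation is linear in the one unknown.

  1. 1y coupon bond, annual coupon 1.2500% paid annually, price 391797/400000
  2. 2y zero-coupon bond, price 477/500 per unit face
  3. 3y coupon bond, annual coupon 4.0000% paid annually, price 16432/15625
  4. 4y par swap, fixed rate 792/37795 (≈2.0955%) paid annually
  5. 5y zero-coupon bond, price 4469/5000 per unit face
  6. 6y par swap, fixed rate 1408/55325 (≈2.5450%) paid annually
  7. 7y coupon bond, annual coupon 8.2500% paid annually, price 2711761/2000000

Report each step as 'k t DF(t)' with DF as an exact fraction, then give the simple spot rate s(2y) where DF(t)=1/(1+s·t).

1 1 4837/5000
2 2 477/500
3 3 9373/10000
4 4 1151/1250
5 5 4469/5000
6 6 537/625
7 7 8309/10000
s(2y) = (1/(477/500) − 1)/(2) = 23/954 ≈ 2.4109%

step 1 [1y] bond c/1=1/80: DF=(391797/400000 − 1/80·(0))/(1+1/80) = 4837/5000 ≈ 0.967400
step 2 [2y] zero: DF = P = 477/500 ≈ 0.954000
step 3 [3y] bond c/1=1/25: DF=(16432/15625 − 1/25·(0.967400+0.954000))/(1+1/25) = 9373/10000 ≈ 0.937300
step 4 [4y] swap r/1=792/37795: DF=(1 − 792/37795·(0.967400+0.954000+0.937300))/(1+792/37795) = 1151/1250 ≈ 0.920800
step 5 [5y] zero: DF = P = 4469/5000 ≈ 0.893800
step 6 [6y] swap r/1=1408/55325: DF=(1 − 1408/55325·(0.967400+0.954000+0.937300+0.920800+0.893800))/(1+1408/55325) = 537/625 ≈ 0.859200
step 7 [7y] bond c/1=33/400: DF=(2711761/2000000 − 33/400·(0.967400+0.954000+0.937300+0.920800+0.893800+0.859200))/(1+33/400) = 8309/10000 ≈ 0.830900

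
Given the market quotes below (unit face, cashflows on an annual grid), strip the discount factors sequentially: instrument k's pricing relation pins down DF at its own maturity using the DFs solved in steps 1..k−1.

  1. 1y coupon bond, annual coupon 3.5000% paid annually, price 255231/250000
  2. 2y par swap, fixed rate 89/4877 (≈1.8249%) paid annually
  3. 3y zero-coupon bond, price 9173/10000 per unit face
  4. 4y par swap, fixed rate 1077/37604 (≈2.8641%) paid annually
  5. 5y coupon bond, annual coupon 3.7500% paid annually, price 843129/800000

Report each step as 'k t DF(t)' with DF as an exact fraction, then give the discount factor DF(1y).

1 1 1233/1250
2 2 2411/2500
3 3 9173/10000
4 4 8923/10000
5 5 8799/10000
DF(1y) = 1233/1250 ≈ 0.986400

step 1 [1y] bond c/1=7/200: DF=(255231/250000 − 7/200·(0))/(1+7/200) = 1233/1250 ≈ 0.986400
step 2 [2y] swap r/1=89/4877: DF=(1 − 89/4877·(0.986400))/(1+89/4877) = 2411/2500 ≈ 0.964400
step 3 [3y] zero: DF = P = 9173/10000 ≈ 0.917300
step 4 [4y] swap r/1=1077/37604: DF=(1 − 1077/37604·(0.986400+0.964400+0.917300))/(1+1077/37604) = 8923/10000 ≈ 0.892300
step 5 [5y] bond c/1=3/80: DF=(843129/800000 − 3/80·(0.986400+0.964400+0.917300+0.892300))/(1+3/80) = 8799/10000 ≈ 0.879900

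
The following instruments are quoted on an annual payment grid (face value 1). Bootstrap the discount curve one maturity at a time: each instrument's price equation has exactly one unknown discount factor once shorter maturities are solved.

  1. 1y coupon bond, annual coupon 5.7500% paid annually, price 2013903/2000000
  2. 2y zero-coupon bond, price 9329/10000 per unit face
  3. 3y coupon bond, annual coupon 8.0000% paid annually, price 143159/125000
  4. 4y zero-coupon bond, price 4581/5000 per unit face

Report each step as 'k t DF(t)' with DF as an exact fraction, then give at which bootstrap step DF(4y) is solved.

1 1 4761/5000
2 2 9329/10000
3 3 1151/1250
4 4 4581/5000
DF(4y) is solved at step 4

step 1 [1y] bond c/1=23/400: DF=(2013903/2000000 − 23/400·(0))/(1+23/400) = 4761/5000 ≈ 0.952200
step 2 [2y] zero: DF = P = 9329/10000 ≈ 0.932900
step 3 [3y] bond c/1=2/25: DF=(143159/125000 − 2/25·(0.952200+0.932900))/(1+2/25) = 1151/1250 ≈ 0.920800
step 4 [4y] zero: DF = P = 4581/5000 ≈ 0.916200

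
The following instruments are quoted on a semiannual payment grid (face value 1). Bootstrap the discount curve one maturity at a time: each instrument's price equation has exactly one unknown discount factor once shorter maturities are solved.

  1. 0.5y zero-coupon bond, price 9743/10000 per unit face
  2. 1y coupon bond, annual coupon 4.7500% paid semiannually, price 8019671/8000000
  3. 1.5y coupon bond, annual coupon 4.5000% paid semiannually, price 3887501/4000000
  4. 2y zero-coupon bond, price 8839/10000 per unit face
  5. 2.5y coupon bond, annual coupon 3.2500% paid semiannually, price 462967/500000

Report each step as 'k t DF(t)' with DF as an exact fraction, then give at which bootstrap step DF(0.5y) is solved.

1 1/2 9743/10000
2 1 4783/5000
3 3/2 227/250
4 2 8839/10000
5 5/2 2129/2500
DF(0.5y) is solved at step 1

step 1 [0.5y] zero: DF = P = 9743/10000 ≈ 0.974300
step 2 [1y] bond c/2=19/800: DF=(8019671/8000000 − 19/800·(0.974300))/(1+19/800) = 4783/5000 ≈ 0.956600
step 3 [1.5y] bond c/2=9/400: DF=(3887501/4000000 − 9/400·(0.974300+0.956600))/(1+9/400) = 227/250 ≈ 0.908000
step 4 [2y] zero: DF = P = 8839/10000 ≈ 0.883900
step 5 [2.5y] bond c/2=13/800: DF=(462967/500000 − 13/800·(0.974300+0.956600+0.908000+0.883900))/(1+13/800) = 2129/2500 ≈ 0.851600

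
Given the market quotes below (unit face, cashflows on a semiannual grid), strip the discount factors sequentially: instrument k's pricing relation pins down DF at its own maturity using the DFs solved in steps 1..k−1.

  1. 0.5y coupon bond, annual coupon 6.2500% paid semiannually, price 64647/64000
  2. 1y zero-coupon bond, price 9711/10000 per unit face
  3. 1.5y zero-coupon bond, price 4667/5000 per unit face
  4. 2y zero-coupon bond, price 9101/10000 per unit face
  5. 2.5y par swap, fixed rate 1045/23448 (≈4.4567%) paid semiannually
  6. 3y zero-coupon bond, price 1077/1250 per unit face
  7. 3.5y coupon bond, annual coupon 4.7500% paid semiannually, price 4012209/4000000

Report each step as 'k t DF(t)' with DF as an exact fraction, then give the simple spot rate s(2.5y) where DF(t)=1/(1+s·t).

1 1/2 1959/2000
2 1 9711/10000
3 3/2 4667/5000
4 2 9101/10000
5 5/2 1791/2000
6 3 1077/1250
7 7/2 851/1000
s(2.5y) = (1/(1791/2000) − 1)/(5/2) = 418/8955 ≈ 4.6678%

step 1 [0.5y] bond c/2=1/32: DF=(64647/64000 − 1/32·(0))/(1+1/32) = 1959/2000 ≈ 0.979500
step 2 [1y] zero: DF = P = 9711/10000 ≈ 0.971100
step 3 [1.5y] zero: DF = P = 4667/5000 ≈ 0.933400
step 4 [2y] zero: DF = P = 9101/10000 ≈ 0.910100
step 5 [2.5y] swap r/2=1045/46896: DF=(1 − 1045/46896·(0.979500+0.971100+0.933400+0.910100))/(1+1045/46896) = 1791/2000 ≈ 0.895500
step 6 [3y] zero: DF = P = 1077/1250 ≈ 0.861600
step 7 [3.5y] bond c/2=19/800: DF=(4012209/4000000 − 19/800·(0.979500+0.971100+0.933400+0.910100+0.895500+0.861600))/(1+19/800) = 851/1000 ≈ 0.851000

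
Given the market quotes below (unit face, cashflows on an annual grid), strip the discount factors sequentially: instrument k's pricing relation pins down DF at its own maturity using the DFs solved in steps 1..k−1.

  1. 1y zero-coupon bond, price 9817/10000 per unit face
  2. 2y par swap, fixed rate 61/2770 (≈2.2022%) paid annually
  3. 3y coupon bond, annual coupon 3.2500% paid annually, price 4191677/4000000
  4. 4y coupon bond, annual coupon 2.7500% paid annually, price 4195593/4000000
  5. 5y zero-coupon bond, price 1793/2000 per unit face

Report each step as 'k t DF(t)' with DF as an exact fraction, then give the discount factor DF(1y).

step 1 [1y] zero: DF = P = 9817/10000 ≈ 0.981700
step 2 [2y] swap r/1=61/2770: DF=(1 − 61/2770·(0.981700))/(1+61/2770) = 9573/10000 ≈ 0.957300
step 3 [3y] bond c/1=13/400: DF=(4191677/4000000 − 13/400·(0.981700+0.957300))/(1+13/400) = 9539/10000 ≈ 0.953900
step 4 [4y] bond c/1=11/400: DF=(4195593/4000000 − 11/400·(0.981700+0.957300+0.953900))/(1+11/400) = 4717/5000 ≈ 0.943400
step 5 [5y] zero: DF = P = 1793/2000 ≈ 0.896500

1 1 9817/10000
2 2 9573/10000
3 3 9539/10000
4 4 4717/5000
5 5 1793/2000
DF(1y) = 9817/10000 ≈ 0.981700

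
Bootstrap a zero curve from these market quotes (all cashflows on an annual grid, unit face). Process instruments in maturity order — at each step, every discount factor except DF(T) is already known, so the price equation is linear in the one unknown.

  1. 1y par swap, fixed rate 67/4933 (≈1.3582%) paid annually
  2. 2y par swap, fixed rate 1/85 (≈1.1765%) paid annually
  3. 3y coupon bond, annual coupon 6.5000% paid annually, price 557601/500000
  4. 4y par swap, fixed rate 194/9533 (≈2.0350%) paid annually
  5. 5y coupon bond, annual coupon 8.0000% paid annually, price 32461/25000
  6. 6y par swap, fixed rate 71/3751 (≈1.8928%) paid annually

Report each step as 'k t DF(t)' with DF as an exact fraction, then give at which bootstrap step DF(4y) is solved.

step 1 [1y] swap r/1=67/4933: DF=(1 − 67/4933·(0))/(1+67/4933) = 4933/5000 ≈ 0.986600
step 2 [2y] swap r/1=1/85: DF=(1 − 1/85·(0.986600))/(1+1/85) = 9769/10000 ≈ 0.976900
step 3 [3y] bond c/1=13/200: DF=(557601/500000 − 13/200·(0.986600+0.976900))/(1+13/200) = 9273/10000 ≈ 0.927300
step 4 [4y] swap r/1=194/9533: DF=(1 − 194/9533·(0.986600+0.976900+0.927300))/(1+194/9533) = 1153/1250 ≈ 0.922400
step 5 [5y] bond c/1=2/25: DF=(32461/25000 − 2/25·(0.986600+0.976900+0.927300+0.922400))/(1+2/25) = 4599/5000 ≈ 0.919800
step 6 [6y] swap r/1=71/3751: DF=(1 − 71/3751·(0.986600+0.976900+0.927300+0.922400+0.919800))/(1+71/3751) = 1787/2000 ≈ 0.893500

1 1 4933/5000
2 2 9769/10000
3 3 9273/10000
4 4 1153/1250
5 5 4599/5000
6 6 1787/2000
DF(4y) is solved at step 4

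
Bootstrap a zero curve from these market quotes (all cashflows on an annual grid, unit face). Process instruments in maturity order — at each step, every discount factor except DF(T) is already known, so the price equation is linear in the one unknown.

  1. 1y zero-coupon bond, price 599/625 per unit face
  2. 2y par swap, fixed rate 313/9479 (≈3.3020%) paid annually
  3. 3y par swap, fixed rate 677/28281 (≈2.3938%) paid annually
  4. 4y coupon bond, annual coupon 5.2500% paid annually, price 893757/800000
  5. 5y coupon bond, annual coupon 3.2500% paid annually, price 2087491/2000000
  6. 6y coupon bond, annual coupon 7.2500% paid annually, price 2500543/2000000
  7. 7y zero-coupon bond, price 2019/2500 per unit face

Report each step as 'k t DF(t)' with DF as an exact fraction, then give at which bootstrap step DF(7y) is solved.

step 1 [1y] zero: DF = P = 599/625 ≈ 0.958400
step 2 [2y] swap r/1=313/9479: DF=(1 − 313/9479·(0.958400))/(1+313/9479) = 4687/5000 ≈ 0.937400
step 3 [3y] swap r/1=677/28281: DF=(1 − 677/28281·(0.958400+0.937400))/(1+677/28281) = 9323/10000 ≈ 0.932300
step 4 [4y] bond c/1=21/400: DF=(893757/800000 − 21/400·(0.958400+0.937400+0.932300))/(1+21/400) = 2301/2500 ≈ 0.920400
step 5 [5y] bond c/1=13/400: DF=(2087491/2000000 − 13/400·(0.958400+0.937400+0.932300+0.920400))/(1+13/400) = 8929/10000 ≈ 0.892900
step 6 [6y] bond c/1=29/400: DF=(2500543/2000000 − 29/400·(0.958400+0.937400+0.932300+0.920400+0.892900))/(1+29/400) = 213/250 ≈ 0.852000
step 7 [7y] zero: DF = P = 2019/2500 ≈ 0.807600

1 1 599/625
2 2 4687/5000
3 3 9323/10000
4 4 2301/2500
5 5 8929/10000
6 6 213/250
7 7 2019/2500
DF(7y) is solved at step 7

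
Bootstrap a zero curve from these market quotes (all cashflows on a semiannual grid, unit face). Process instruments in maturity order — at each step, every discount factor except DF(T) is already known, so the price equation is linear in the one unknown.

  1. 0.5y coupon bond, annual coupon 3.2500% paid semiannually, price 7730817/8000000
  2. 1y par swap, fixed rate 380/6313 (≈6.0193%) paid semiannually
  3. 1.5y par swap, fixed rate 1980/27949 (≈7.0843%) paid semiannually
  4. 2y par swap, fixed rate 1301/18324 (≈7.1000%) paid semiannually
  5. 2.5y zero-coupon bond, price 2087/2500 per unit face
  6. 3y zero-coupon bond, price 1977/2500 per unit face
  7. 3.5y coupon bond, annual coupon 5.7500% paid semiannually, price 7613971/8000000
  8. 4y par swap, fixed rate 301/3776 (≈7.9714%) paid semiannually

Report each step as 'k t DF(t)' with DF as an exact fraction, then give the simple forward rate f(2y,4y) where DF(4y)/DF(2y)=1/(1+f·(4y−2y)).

1 1/2 9509/10000
2 1 943/1000
3 3/2 901/1000
4 2 8699/10000
5 5/2 2087/2500
6 3 1977/2500
7 7/2 7773/10000
8 4 7291/10000
f(2y,4y) = ((8699/10000)/(7291/10000) − 1)/(2) = 704/7291 ≈ 9.6557%

step 1 [0.5y] bond c/2=13/800: DF=(7730817/8000000 − 13/800·(0))/(1+13/800) = 9509/10000 ≈ 0.950900
step 2 [1y] swap r/2=190/6313: DF=(1 − 190/6313·(0.950900))/(1+190/6313) = 943/1000 ≈ 0.943000
step 3 [1.5y] swap r/2=990/27949: DF=(1 − 990/27949·(0.950900+0.943000))/(1+990/27949) = 901/1000 ≈ 0.901000
step 4 [2y] swap r/2=1301/36648: DF=(1 − 1301/36648·(0.950900+0.943000+0.901000))/(1+1301/36648) = 8699/10000 ≈ 0.869900
step 5 [2.5y] zero: DF = P = 2087/2500 ≈ 0.834800
step 6 [3y] zero: DF = P = 1977/2500 ≈ 0.790800
step 7 [3.5y] bond c/2=23/800: DF=(7613971/8000000 − 23/800·(0.950900+0.943000+0.901000+0.869900+0.834800+0.790800))/(1+23/800) = 7773/10000 ≈ 0.777300
step 8 [4y] swap r/2=301/7552: DF=(1 − 301/7552·(0.950900+0.943000+0.901000+0.869900+0.834800+0.790800+0.777300))/(1+301/7552) = 7291/10000 ≈ 0.729100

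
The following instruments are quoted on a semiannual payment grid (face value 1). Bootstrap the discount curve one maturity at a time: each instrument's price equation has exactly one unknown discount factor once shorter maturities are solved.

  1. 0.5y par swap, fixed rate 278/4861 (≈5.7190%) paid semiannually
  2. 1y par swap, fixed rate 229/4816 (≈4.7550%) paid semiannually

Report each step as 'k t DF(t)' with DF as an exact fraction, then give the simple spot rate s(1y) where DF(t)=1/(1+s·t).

step 1 [0.5y] swap r/2=139/4861: DF=(1 − 139/4861·(0))/(1+139/4861) = 4861/5000 ≈ 0.972200
step 2 [1y] swap r/2=229/9632: DF=(1 − 229/9632·(0.972200))/(1+229/9632) = 4771/5000 ≈ 0.954200

1 1/2 4861/5000
2 1 4771/5000
s(1y) = (1/(4771/5000) − 1)/(1) = 229/4771 ≈ 4.7998%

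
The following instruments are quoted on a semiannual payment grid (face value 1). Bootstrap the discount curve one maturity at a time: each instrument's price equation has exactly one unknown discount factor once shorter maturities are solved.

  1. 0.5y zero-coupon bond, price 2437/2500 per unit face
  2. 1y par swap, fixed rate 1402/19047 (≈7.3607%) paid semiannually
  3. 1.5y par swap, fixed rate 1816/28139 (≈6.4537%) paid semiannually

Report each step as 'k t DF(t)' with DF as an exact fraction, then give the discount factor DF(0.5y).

step 1 [0.5y] zero: DF = P = 2437/2500 ≈ 0.974800
step 2 [1y] swap r/2=701/19047: DF=(1 − 701/19047·(0.974800))/(1+701/19047) = 9299/10000 ≈ 0.929900
step 3 [1.5y] swap r/2=908/28139: DF=(1 − 908/28139·(0.974800+0.929900))/(1+908/28139) = 2273/2500 ≈ 0.909200

1 1/2 2437/2500
2 1 9299/10000
3 3/2 2273/2500
DF(0.5y) = 2437/2500 ≈ 0.974800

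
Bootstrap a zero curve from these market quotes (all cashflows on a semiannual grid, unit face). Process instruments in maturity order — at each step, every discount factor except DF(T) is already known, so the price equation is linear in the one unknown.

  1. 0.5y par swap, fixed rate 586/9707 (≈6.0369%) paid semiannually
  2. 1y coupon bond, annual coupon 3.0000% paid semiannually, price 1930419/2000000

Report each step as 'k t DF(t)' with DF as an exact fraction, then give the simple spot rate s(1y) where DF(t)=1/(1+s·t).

1 1/2 9707/10000
2 1 4683/5000
s(1y) = (1/(4683/5000) − 1)/(1) = 317/4683 ≈ 6.7692%

step 1 [0.5y] swap r/2=293/9707: DF=(1 − 293/9707·(0))/(1+293/9707) = 9707/10000 ≈ 0.970700
step 2 [1y] bond c/2=3/200: DF=(1930419/2000000 − 3/200·(0.970700))/(1+3/200) = 4683/5000 ≈ 0.936600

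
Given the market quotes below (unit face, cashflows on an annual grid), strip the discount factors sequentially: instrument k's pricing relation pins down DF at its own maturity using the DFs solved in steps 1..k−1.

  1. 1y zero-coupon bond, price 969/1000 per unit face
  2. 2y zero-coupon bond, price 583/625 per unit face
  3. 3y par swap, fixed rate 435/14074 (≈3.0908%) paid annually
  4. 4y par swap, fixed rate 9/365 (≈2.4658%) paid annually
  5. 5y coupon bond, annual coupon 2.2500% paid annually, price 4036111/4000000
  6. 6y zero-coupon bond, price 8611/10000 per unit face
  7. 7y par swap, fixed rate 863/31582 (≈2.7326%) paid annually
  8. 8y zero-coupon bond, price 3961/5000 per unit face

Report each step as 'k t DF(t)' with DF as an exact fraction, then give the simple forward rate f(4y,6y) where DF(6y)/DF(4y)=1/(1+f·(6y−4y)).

step 1 [1y] zero: DF = P = 969/1000 ≈ 0.969000
step 2 [2y] zero: DF = P = 583/625 ≈ 0.932800
step 3 [3y] swap r/1=435/14074: DF=(1 − 435/14074·(0.969000+0.932800))/(1+435/14074) = 913/1000 ≈ 0.913000
step 4 [4y] swap r/1=9/365: DF=(1 − 9/365·(0.969000+0.932800+0.913000))/(1+9/365) = 4541/5000 ≈ 0.908200
step 5 [5y] bond c/1=9/400: DF=(4036111/4000000 − 9/400·(0.969000+0.932800+0.913000+0.908200))/(1+9/400) = 9049/10000 ≈ 0.904900
step 6 [6y] zero: DF = P = 8611/10000 ≈ 0.861100
step 7 [7y] swap r/1=863/31582: DF=(1 − 863/31582·(0.969000+0.932800+0.913000+0.908200+0.904900+0.861100))/(1+863/31582) = 4137/5000 ≈ 0.827400
step 8 [8y] zero: DF = P = 3961/5000 ≈ 0.792200

1 1 969/1000
2 2 583/625
3 3 913/1000
4 4 4541/5000
5 5 9049/10000
6 6 8611/10000
7 7 4137/5000
8 8 3961/5000
f(4y,6y) = ((4541/5000)/(8611/10000) − 1)/(2) = 471/17222 ≈ 2.7349%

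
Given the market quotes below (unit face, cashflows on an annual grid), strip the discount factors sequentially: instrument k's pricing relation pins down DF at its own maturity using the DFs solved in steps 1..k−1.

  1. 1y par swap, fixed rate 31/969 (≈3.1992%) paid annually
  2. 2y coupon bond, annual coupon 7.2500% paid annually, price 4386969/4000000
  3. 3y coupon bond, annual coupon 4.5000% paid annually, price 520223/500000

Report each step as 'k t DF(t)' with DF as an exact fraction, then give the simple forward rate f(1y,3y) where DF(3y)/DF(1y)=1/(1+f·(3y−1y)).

1 1 969/1000
2 2 9571/10000
3 3 9127/10000
f(1y,3y) = ((969/1000)/(9127/10000) − 1)/(2) = 563/18254 ≈ 3.0843%

step 1 [1y] swap r/1=31/969: DF=(1 − 31/969·(0))/(1+31/969) = 969/1000 ≈ 0.969000
step 2 [2y] bond c/1=29/400: DF=(4386969/4000000 − 29/400·(0.969000))/(1+29/400) = 9571/10000 ≈ 0.957100
step 3 [3y] bond c/1=9/200: DF=(520223/500000 − 9/200·(0.969000+0.957100))/(1+9/200) = 9127/10000 ≈ 0.912700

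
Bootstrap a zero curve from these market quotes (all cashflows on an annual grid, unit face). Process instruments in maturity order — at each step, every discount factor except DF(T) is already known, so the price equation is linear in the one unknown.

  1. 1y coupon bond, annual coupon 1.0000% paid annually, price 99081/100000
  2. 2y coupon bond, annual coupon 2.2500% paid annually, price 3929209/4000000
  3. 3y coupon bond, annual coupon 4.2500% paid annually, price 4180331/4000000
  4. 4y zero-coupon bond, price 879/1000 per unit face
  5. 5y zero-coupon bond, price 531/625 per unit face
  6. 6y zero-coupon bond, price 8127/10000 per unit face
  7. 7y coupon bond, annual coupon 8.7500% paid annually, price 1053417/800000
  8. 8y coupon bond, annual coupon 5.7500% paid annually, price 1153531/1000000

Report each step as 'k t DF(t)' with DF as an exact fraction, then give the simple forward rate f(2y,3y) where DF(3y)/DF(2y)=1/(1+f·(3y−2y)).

1 1 981/1000
2 2 9391/10000
3 3 4621/5000
4 4 879/1000
5 5 531/625
6 6 8127/10000
7 7 311/400
8 8 7557/10000
f(2y,3y) = ((9391/10000)/(4621/5000) − 1)/(1) = 149/9242 ≈ 1.6122%

step 1 [1y] bond c/1=1/100: DF=(99081/100000 − 1/100·(0))/(1+1/100) = 981/1000 ≈ 0.981000
step 2 [2y] bond c/1=9/400: DF=(3929209/4000000 − 9/400·(0.981000))/(1+9/400) = 9391/10000 ≈ 0.939100
step 3 [3y] bond c/1=17/400: DF=(4180331/4000000 − 17/400·(0.981000+0.939100))/(1+17/400) = 4621/5000 ≈ 0.924200
step 4 [4y] zero: DF = P = 879/1000 ≈ 0.879000
step 5 [5y] zero: DF = P = 531/625 ≈ 0.849600
step 6 [6y] zero: DF = P = 8127/10000 ≈ 0.812700
step 7 [7y] bond c/1=7/80: DF=(1053417/800000 − 7/80·(0.981000+0.939100+0.924200+0.879000+0.849600+0.812700))/(1+7/80) = 311/400 ≈ 0.777500
step 8 [8y] bond c/1=23/400: DF=(1153531/1000000 − 23/400·(0.981000+0.939100+0.924200+0.879000+0.849600+0.812700+0.777500))/(1+23/400) = 7557/10000 ≈ 0.755700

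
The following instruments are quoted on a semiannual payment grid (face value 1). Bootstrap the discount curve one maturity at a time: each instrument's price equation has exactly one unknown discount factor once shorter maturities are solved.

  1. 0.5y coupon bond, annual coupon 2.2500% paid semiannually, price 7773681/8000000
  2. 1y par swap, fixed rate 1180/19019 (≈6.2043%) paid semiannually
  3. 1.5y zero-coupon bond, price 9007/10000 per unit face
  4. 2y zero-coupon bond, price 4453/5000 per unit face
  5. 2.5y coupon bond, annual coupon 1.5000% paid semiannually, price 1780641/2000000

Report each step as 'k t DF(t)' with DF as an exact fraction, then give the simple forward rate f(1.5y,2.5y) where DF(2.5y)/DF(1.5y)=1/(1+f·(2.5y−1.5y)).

1 1/2 9609/10000
2 1 941/1000
3 3/2 9007/10000
4 2 4453/5000
5 5/2 4281/5000
f(1.5y,2.5y) = ((9007/10000)/(4281/5000) − 1)/(1) = 445/8562 ≈ 5.1974%

step 1 [0.5y] bond c/2=9/800: DF=(7773681/8000000 − 9/800·(0))/(1+9/800) = 9609/10000 ≈ 0.960900
step 2 [1y] swap r/2=590/19019: DF=(1 − 590/19019·(0.960900))/(1+590/19019) = 941/1000 ≈ 0.941000
step 3 [1.5y] zero: DF = P = 9007/10000 ≈ 0.900700
step 4 [2y] zero: DF = P = 4453/5000 ≈ 0.890600
step 5 [2.5y] bond c/2=3/400: DF=(1780641/2000000 − 3/400·(0.960900+0.941000+0.900700+0.890600))/(1+3/400) = 4281/5000 ≈ 0.856200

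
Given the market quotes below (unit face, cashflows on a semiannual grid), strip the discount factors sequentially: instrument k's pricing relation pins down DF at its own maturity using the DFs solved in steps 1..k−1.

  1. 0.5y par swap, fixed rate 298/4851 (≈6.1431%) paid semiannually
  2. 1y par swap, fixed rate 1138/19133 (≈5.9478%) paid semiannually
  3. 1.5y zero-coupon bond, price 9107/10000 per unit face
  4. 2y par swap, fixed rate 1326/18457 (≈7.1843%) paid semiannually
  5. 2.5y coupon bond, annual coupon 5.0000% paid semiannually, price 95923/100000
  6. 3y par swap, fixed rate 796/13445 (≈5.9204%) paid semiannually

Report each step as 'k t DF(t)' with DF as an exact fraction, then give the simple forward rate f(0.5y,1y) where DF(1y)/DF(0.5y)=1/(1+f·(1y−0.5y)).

step 1 [0.5y] swap r/2=149/4851: DF=(1 − 149/4851·(0))/(1+149/4851) = 4851/5000 ≈ 0.970200
step 2 [1y] swap r/2=569/19133: DF=(1 − 569/19133·(0.970200))/(1+569/19133) = 9431/10000 ≈ 0.943100
step 3 [1.5y] zero: DF = P = 9107/10000 ≈ 0.910700
step 4 [2y] swap r/2=663/18457: DF=(1 − 663/18457·(0.970200+0.943100+0.910700))/(1+663/18457) = 4337/5000 ≈ 0.867400
step 5 [2.5y] bond c/2=1/40: DF=(95923/100000 − 1/40·(0.970200+0.943100+0.910700+0.867400))/(1+1/40) = 4229/5000 ≈ 0.845800
step 6 [3y] swap r/2=398/13445: DF=(1 − 398/13445·(0.970200+0.943100+0.910700+0.867400+0.845800))/(1+398/13445) = 1051/1250 ≈ 0.840800

1 1/2 4851/5000
2 1 9431/10000
3 3/2 9107/10000
4 2 4337/5000
5 5/2 4229/5000
6 3 1051/1250
f(0.5y,1y) = ((4851/5000)/(9431/10000) − 1)/(1/2) = 542/9431 ≈ 5.7470%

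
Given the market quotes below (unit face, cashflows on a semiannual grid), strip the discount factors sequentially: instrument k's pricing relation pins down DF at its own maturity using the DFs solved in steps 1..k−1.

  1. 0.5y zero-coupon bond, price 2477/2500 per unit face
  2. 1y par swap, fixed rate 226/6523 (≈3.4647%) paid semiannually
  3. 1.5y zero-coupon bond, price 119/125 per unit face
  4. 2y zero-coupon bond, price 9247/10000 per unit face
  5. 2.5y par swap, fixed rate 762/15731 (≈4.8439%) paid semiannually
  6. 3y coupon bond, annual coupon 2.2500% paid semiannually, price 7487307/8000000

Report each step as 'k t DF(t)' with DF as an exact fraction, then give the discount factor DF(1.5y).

step 1 [0.5y] zero: DF = P = 2477/2500 ≈ 0.990800
step 2 [1y] swap r/2=113/6523: DF=(1 − 113/6523·(0.990800))/(1+113/6523) = 9661/10000 ≈ 0.966100
step 3 [1.5y] zero: DF = P = 119/125 ≈ 0.952000
step 4 [2y] zero: DF = P = 9247/10000 ≈ 0.924700
step 5 [2.5y] swap r/2=381/15731: DF=(1 − 381/15731·(0.990800+0.966100+0.952000+0.924700))/(1+381/15731) = 8857/10000 ≈ 0.885700
step 6 [3y] bond c/2=9/800: DF=(7487307/8000000 − 9/800·(0.990800+0.966100+0.952000+0.924700+0.885700))/(1+9/800) = 873/1000 ≈ 0.873000

1 1/2 2477/2500
2 1 9661/10000
3 3/2 119/125
4 2 9247/10000
5 5/2 8857/10000
6 3 873/1000
DF(1.5y) = 119/125 ≈ 0.952000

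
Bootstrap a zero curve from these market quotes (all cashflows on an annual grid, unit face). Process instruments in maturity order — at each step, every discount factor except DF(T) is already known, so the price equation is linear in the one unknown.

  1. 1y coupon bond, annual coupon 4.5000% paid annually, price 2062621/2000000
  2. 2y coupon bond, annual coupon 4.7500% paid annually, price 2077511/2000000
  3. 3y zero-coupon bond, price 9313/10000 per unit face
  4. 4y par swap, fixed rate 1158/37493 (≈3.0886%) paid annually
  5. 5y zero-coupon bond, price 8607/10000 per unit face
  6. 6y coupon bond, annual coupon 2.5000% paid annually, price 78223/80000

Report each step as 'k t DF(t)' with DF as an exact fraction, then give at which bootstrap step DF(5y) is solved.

step 1 [1y] bond c/1=9/200: DF=(2062621/2000000 − 9/200·(0))/(1+9/200) = 9869/10000 ≈ 0.986900
step 2 [2y] bond c/1=19/400: DF=(2077511/2000000 − 19/400·(0.986900))/(1+19/400) = 9469/10000 ≈ 0.946900
step 3 [3y] zero: DF = P = 9313/10000 ≈ 0.931300
step 4 [4y] swap r/1=1158/37493: DF=(1 − 1158/37493·(0.986900+0.946900+0.931300))/(1+1158/37493) = 4421/5000 ≈ 0.884200
step 5 [5y] zero: DF = P = 8607/10000 ≈ 0.860700
step 6 [6y] bond c/1=1/40: DF=(78223/80000 − 1/40·(0.986900+0.946900+0.931300+0.884200+0.860700))/(1+1/40) = 1683/2000 ≈ 0.841500

1 1 9869/10000
2 2 9469/10000
3 3 9313/10000
4 4 4421/5000
5 5 8607/10000
6 6 1683/2000
DF(5y) is solved at step 5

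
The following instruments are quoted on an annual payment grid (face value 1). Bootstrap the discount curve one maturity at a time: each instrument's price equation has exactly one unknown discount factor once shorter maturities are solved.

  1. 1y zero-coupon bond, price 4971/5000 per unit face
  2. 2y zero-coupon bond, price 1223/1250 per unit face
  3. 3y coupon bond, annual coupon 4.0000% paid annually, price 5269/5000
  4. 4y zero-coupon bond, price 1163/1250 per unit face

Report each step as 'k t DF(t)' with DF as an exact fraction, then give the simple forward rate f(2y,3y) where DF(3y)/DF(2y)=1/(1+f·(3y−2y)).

1 1 4971/5000
2 2 1223/1250
3 3 4687/5000
4 4 1163/1250
f(2y,3y) = ((1223/1250)/(4687/5000) − 1)/(1) = 205/4687 ≈ 4.3738%

step 1 [1y] zero: DF = P = 4971/5000 ≈ 0.994200
step 2 [2y] zero: DF = P = 1223/1250 ≈ 0.978400
step 3 [3y] bond c/1=1/25: DF=(5269/5000 − 1/25·(0.994200+0.978400))/(1+1/25) = 4687/5000 ≈ 0.937400
step 4 [4y] zero: DF = P = 1163/1250 ≈ 0.930400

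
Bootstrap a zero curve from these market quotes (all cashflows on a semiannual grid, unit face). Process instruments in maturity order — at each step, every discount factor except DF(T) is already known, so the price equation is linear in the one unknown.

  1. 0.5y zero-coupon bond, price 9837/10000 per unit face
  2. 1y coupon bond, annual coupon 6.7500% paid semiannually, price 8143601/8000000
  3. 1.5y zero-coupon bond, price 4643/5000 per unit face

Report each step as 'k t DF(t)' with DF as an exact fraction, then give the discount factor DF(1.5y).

step 1 [0.5y] zero: DF = P = 9837/10000 ≈ 0.983700
step 2 [1y] bond c/2=27/800: DF=(8143601/8000000 − 27/800·(0.983700))/(1+27/800) = 4763/5000 ≈ 0.952600
step 3 [1.5y] zero: DF = P = 4643/5000 ≈ 0.928600

1 1/2 9837/10000
2 1 4763/5000
3 3/2 4643/5000
DF(1.5y) = 4643/5000 ≈ 0.928600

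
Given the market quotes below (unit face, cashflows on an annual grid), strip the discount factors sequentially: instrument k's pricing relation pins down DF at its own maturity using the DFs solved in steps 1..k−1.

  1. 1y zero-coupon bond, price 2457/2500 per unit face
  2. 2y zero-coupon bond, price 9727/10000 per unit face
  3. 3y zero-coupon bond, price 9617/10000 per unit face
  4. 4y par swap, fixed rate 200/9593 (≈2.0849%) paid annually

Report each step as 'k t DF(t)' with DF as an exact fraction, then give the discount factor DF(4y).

1 1 2457/2500
2 2 9727/10000
3 3 9617/10000
4 4 23/25
DF(4y) = 23/25 ≈ 0.920000

step 1 [1y] zero: DF = P = 2457/2500 ≈ 0.982800
step 2 [2y] zero: DF = P = 9727/10000 ≈ 0.972700
step 3 [3y] zero: DF = P = 9617/10000 ≈ 0.961700
step 4 [4y] swap r/1=200/9593: DF=(1 − 200/9593·(0.982800+0.972700+0.961700))/(1+200/9593) = 23/25 ≈ 0.920000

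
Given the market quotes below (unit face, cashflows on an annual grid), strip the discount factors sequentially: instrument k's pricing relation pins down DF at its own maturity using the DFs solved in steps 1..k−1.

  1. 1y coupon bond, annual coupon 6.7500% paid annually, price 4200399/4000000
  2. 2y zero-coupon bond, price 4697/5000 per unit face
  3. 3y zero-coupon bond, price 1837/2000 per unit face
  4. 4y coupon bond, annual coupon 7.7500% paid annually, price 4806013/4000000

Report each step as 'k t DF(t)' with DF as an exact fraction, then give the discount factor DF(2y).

1 1 9837/10000
2 2 4697/5000
3 3 1837/2000
4 4 9107/10000
DF(2y) = 4697/5000 ≈ 0.939400

step 1 [1y] bond c/1=27/400: DF=(4200399/4000000 − 27/400·(0))/(1+27/400) = 9837/10000 ≈ 0.983700
step 2 [2y] zero: DF = P = 4697/5000 ≈ 0.939400
step 3 [3y] zero: DF = P = 1837/2000 ≈ 0.918500
step 4 [4y] bond c/1=31/400: DF=(4806013/4000000 − 31/400·(0.983700+0.939400+0.918500))/(1+31/400) = 9107/10000 ≈ 0.910700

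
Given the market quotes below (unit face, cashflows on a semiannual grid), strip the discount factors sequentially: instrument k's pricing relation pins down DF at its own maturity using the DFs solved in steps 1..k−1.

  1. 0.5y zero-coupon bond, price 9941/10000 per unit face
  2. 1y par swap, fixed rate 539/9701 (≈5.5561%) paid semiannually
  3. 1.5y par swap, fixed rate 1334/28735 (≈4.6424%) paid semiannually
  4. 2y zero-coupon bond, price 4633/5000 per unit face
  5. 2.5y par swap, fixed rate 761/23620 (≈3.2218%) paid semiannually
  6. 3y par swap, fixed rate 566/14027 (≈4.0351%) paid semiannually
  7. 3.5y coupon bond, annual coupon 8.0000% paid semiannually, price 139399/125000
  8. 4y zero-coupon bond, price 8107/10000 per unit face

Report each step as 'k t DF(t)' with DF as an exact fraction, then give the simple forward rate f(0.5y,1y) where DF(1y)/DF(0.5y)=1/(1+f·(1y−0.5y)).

step 1 [0.5y] zero: DF = P = 9941/10000 ≈ 0.994100
step 2 [1y] swap r/2=539/19402: DF=(1 − 539/19402·(0.994100))/(1+539/19402) = 9461/10000 ≈ 0.946100
step 3 [1.5y] swap r/2=667/28735: DF=(1 − 667/28735·(0.994100+0.946100))/(1+667/28735) = 9333/10000 ≈ 0.933300
step 4 [2y] zero: DF = P = 4633/5000 ≈ 0.926600
step 5 [2.5y] swap r/2=761/47240: DF=(1 − 761/47240·(0.994100+0.946100+0.933300+0.926600))/(1+761/47240) = 9239/10000 ≈ 0.923900
step 6 [3y] swap r/2=283/14027: DF=(1 − 283/14027·(0.994100+0.946100+0.933300+0.926600+0.923900))/(1+283/14027) = 2217/2500 ≈ 0.886800
step 7 [3.5y] bond c/2=1/25: DF=(139399/125000 − 1/25·(0.994100+0.946100+0.933300+0.926600+0.923900+0.886800))/(1+1/25) = 1713/2000 ≈ 0.856500
step 8 [4y] zero: DF = P = 8107/10000 ≈ 0.810700

1 1/2 9941/10000
2 1 9461/10000
3 3/2 9333/10000
4 2 4633/5000
5 5/2 9239/10000
6 3 2217/2500
7 7/2 1713/2000
8 4 8107/10000
f(0.5y,1y) = ((9941/10000)/(9461/10000) − 1)/(1/2) = 960/9461 ≈ 10.1469%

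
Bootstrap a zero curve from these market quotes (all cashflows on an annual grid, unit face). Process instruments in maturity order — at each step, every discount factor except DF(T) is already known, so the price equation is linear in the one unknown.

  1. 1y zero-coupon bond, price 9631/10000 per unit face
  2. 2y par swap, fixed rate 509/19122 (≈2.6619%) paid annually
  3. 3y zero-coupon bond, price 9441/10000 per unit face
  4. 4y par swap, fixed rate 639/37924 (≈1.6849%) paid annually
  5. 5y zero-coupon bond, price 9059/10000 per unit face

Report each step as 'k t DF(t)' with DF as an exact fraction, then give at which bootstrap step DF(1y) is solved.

1 1 9631/10000
2 2 9491/10000
3 3 9441/10000
4 4 9361/10000
5 5 9059/10000
DF(1y) is solved at step 1

step 1 [1y] zero: DF = P = 9631/10000 ≈ 0.963100
step 2 [2y] swap r/1=509/19122: DF=(1 − 509/19122·(0.963100))/(1+509/19122) = 9491/10000 ≈ 0.949100
step 3 [3y] zero: DF = P = 9441/10000 ≈ 0.944100
step 4 [4y] swap r/1=639/37924: DF=(1 − 639/37924·(0.963100+0.949100+0.944100))/(1+639/37924) = 9361/10000 ≈ 0.936100
step 5 [5y] zero: DF = P = 9059/10000 ≈ 0.905900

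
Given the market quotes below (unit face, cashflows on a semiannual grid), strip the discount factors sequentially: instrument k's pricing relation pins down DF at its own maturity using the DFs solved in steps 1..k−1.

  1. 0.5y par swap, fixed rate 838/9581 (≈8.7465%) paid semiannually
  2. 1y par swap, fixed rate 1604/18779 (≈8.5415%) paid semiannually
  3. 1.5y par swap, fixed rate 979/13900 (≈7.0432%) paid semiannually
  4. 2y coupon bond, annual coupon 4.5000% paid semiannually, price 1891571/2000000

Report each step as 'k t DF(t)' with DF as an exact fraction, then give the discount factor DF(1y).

step 1 [0.5y] swap r/2=419/9581: DF=(1 − 419/9581·(0))/(1+419/9581) = 9581/10000 ≈ 0.958100
step 2 [1y] swap r/2=802/18779: DF=(1 − 802/18779·(0.958100))/(1+802/18779) = 4599/5000 ≈ 0.919800
step 3 [1.5y] swap r/2=979/27800: DF=(1 − 979/27800·(0.958100+0.919800))/(1+979/27800) = 9021/10000 ≈ 0.902100
step 4 [2y] bond c/2=9/400: DF=(1891571/2000000 − 9/400·(0.958100+0.919800+0.902100))/(1+9/400) = 4319/5000 ≈ 0.863800

1 1/2 9581/10000
2 1 4599/5000
3 3/2 9021/10000
4 2 4319/5000
DF(1y) = 4599/5000 ≈ 0.919800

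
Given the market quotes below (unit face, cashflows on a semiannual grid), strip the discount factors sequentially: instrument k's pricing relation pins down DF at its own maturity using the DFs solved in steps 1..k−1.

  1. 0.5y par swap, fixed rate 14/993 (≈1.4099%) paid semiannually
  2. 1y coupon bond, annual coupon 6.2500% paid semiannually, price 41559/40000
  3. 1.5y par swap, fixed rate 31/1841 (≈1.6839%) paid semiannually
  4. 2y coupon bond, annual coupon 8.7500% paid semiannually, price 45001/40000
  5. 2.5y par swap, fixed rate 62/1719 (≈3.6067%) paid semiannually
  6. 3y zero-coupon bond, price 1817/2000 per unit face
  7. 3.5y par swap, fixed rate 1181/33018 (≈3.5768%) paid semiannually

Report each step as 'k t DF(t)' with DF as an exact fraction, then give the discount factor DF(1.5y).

step 1 [0.5y] swap r/2=7/993: DF=(1 − 7/993·(0))/(1+7/993) = 993/1000 ≈ 0.993000
step 2 [1y] bond c/2=1/32: DF=(41559/40000 − 1/32·(0.993000))/(1+1/32) = 4887/5000 ≈ 0.977400
step 3 [1.5y] swap r/2=31/3682: DF=(1 − 31/3682·(0.993000+0.977400))/(1+31/3682) = 1219/1250 ≈ 0.975200
step 4 [2y] bond c/2=7/160: DF=(45001/40000 − 7/160·(0.993000+0.977400+0.975200))/(1+7/160) = 1193/1250 ≈ 0.954400
step 5 [2.5y] swap r/2=31/1719: DF=(1 − 31/1719·(0.993000+0.977400+0.975200+0.954400))/(1+31/1719) = 2283/2500 ≈ 0.913200
step 6 [3y] zero: DF = P = 1817/2000 ≈ 0.908500
step 7 [3.5y] swap r/2=1181/66036: DF=(1 − 1181/66036·(0.993000+0.977400+0.975200+0.954400+0.913200+0.908500))/(1+1181/66036) = 8819/10000 ≈ 0.881900

1 1/2 993/1000
2 1 4887/5000
3 3/2 1219/1250
4 2 1193/1250
5 5/2 2283/2500
6 3 1817/2000
7 7/2 8819/10000
DF(1.5y) = 1219/1250 ≈ 0.975200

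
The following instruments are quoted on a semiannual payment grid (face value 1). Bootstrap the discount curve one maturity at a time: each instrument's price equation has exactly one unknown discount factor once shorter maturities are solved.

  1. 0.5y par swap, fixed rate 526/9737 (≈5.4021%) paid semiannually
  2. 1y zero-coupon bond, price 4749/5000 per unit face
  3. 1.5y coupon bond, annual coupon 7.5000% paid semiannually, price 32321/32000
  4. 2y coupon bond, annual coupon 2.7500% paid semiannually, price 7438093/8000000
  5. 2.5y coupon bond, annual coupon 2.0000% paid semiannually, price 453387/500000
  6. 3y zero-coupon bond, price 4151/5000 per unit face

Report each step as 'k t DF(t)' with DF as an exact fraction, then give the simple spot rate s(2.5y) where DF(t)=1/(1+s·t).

step 1 [0.5y] swap r/2=263/9737: DF=(1 − 263/9737·(0))/(1+263/9737) = 9737/10000 ≈ 0.973700
step 2 [1y] zero: DF = P = 4749/5000 ≈ 0.949800
step 3 [1.5y] bond c/2=3/80: DF=(32321/32000 − 3/80·(0.973700+0.949800))/(1+3/80) = 113/125 ≈ 0.904000
step 4 [2y] bond c/2=11/800: DF=(7438093/8000000 − 11/800·(0.973700+0.949800+0.904000))/(1+11/800) = 2197/2500 ≈ 0.878800
step 5 [2.5y] bond c/2=1/100: DF=(453387/500000 − 1/100·(0.973700+0.949800+0.904000+0.878800))/(1+1/100) = 8611/10000 ≈ 0.861100
step 6 [3y] zero: DF = P = 4151/5000 ≈ 0.830200

1 1/2 9737/10000
2 1 4749/5000
3 3/2 113/125
4 2 2197/2500
5 5/2 8611/10000
6 3 4151/5000
s(2.5y) = (1/(8611/10000) − 1)/(5/2) = 2778/43055 ≈ 6.4522%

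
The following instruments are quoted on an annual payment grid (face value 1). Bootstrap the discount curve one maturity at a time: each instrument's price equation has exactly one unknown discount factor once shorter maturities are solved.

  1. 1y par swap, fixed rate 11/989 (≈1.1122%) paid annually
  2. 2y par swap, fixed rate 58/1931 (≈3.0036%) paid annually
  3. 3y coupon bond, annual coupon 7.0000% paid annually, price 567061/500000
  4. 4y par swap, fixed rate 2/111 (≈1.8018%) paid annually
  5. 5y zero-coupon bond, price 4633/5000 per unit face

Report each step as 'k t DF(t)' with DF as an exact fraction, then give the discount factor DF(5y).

1 1 989/1000
2 2 471/500
3 3 1167/1250
4 4 2329/2500
5 5 4633/5000
DF(5y) = 4633/5000 ≈ 0.926600

step 1 [1y] swap r/1=11/989: DF=(1 − 11/989·(0))/(1+11/989) = 989/1000 ≈ 0.989000
step 2 [2y] swap r/1=58/1931: DF=(1 − 58/1931·(0.989000))/(1+58/1931) = 471/500 ≈ 0.942000
step 3 [3y] bond c/1=7/100: DF=(567061/500000 − 7/100·(0.989000+0.942000))/(1+7/100) = 1167/1250 ≈ 0.933600
step 4 [4y] swap r/1=2/111: DF=(1 − 2/111·(0.989000+0.942000+0.933600))/(1+2/111) = 2329/2500 ≈ 0.931600
step 5 [5y] zero: DF = P = 4633/5000 ≈ 0.926600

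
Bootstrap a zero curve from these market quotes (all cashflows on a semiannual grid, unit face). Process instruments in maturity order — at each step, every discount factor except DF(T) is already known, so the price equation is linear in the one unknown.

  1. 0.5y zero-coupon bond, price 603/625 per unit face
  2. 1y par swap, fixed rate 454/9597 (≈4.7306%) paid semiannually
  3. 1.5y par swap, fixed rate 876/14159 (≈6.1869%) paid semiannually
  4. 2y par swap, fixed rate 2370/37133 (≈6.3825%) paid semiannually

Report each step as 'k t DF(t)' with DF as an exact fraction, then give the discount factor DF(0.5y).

step 1 [0.5y] zero: DF = P = 603/625 ≈ 0.964800
step 2 [1y] swap r/2=227/9597: DF=(1 − 227/9597·(0.964800))/(1+227/9597) = 4773/5000 ≈ 0.954600
step 3 [1.5y] swap r/2=438/14159: DF=(1 − 438/14159·(0.964800+0.954600))/(1+438/14159) = 2281/2500 ≈ 0.912400
step 4 [2y] swap r/2=1185/37133: DF=(1 − 1185/37133·(0.964800+0.954600+0.912400))/(1+1185/37133) = 1763/2000 ≈ 0.881500

1 1/2 603/625
2 1 4773/5000
3 3/2 2281/2500
4 2 1763/2000
DF(0.5y) = 603/625 ≈ 0.964800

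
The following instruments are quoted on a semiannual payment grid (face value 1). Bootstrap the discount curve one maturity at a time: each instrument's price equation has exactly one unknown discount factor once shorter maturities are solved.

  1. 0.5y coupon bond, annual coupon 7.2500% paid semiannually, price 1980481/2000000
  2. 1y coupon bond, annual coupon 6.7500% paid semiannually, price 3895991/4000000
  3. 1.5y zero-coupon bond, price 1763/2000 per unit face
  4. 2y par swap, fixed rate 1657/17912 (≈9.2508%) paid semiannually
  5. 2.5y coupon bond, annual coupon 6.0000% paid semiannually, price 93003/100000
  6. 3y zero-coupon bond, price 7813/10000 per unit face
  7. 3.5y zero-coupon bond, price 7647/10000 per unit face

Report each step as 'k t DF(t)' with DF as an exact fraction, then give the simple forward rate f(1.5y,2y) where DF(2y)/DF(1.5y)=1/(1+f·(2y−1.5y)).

1 1/2 2389/2500
2 1 911/1000
3 3/2 1763/2000
4 2 8343/10000
5 5/2 3993/5000
6 3 7813/10000
7 7/2 7647/10000
f(1.5y,2y) = ((1763/2000)/(8343/10000) − 1)/(1/2) = 944/8343 ≈ 11.3149%

step 1 [0.5y] bond c/2=29/800: DF=(1980481/2000000 − 29/800·(0))/(1+29/800) = 2389/2500 ≈ 0.955600
step 2 [1y] bond c/2=27/800: DF=(3895991/4000000 − 27/800·(0.955600))/(1+27/800) = 911/1000 ≈ 0.911000
step 3 [1.5y] zero: DF = P = 1763/2000 ≈ 0.881500
step 4 [2y] swap r/2=1657/35824: DF=(1 − 1657/35824·(0.955600+0.911000+0.881500))/(1+1657/35824) = 8343/10000 ≈ 0.834300
step 5 [2.5y] bond c/2=3/100: DF=(93003/100000 − 3/100·(0.955600+0.911000+0.881500+0.834300))/(1+3/100) = 3993/5000 ≈ 0.798600
step 6 [3y] zero: DF = P = 7813/10000 ≈ 0.781300
step 7 [3.5y] zero: DF = P = 7647/10000 ≈ 0.764700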